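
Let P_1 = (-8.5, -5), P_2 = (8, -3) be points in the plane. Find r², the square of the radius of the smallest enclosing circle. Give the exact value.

69.0625

The smallest circle enclosing two points has them as diameter endpoints.
Centre = midpoint = (-0.25, -4); r² = |P_1P_2|²/4 = 276.25/4 = 69.0625.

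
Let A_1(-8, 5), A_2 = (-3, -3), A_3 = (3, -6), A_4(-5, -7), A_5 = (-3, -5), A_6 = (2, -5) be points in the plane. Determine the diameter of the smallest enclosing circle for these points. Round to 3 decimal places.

15.556

By Welzl's lemma the MEC is supported by two points (diametrically opposite) or three points (on a circumcircle).
The farthest pair is A_1–A_3 with squared distance 242. The circle on this segment as diameter has centre (-2.5, -0.5) and r² = 242/4 = 60.5.
Check A_2: distance² to centre = 6.5 ≤ 60.5, so it lies inside.
All remaining points lie in this disk, and no smaller disk contains both endpoints, so this is the minimum enclosing circle.
Diameter = 2r = 2√(60.5) ≈ 15.556.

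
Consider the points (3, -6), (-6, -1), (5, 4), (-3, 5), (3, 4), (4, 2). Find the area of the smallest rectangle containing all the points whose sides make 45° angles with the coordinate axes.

In coordinates u = x + y, v = x − y the rectangle is axis-aligned; the map (x,y)→(u,v) scales areas by 2.
u-values: -3, -7, 9, 2, 7, 6; range = 9 − (-7) = 16.
v-values: 9, -5, 1, -8, -1, 2; range = 9 − (-8) = 17.
Area = (16 × 17) / 2 = 136.

136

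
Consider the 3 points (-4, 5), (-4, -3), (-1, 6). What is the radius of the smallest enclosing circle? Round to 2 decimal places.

Call the three points A, B, C in the order given.
Side lengths²: AB² = 64, AC² = 10, BC² = 90.
Since BC² = 90 ≥ 64 + 10 = 74, the angle opposite BC is not acute, so the smallest enclosing circle has BC as diameter.
Centre = midpoint of BC = (-2.5, 1.5), r² = 90/4 = 22.5.
r = √(22.5) ≈ 4.74.

4.74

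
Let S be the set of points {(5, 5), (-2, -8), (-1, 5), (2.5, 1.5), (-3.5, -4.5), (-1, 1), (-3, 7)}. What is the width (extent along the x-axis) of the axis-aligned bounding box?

8.5

max x = 5, min x = -3.5, so width = 8.5.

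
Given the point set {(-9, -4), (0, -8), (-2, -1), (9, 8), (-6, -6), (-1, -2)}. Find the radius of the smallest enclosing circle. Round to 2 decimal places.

A smallest enclosing disk is always determined by at most three of the input points on its boundary.
The farthest pair is (-9, -4)–(9, 8) with squared distance 468. The circle on this segment as diameter has centre (0, 2) and r² = 468/4 = 117.
Check (0, -8): distance² to centre = 100 ≤ 117, so it lies inside.
All remaining points lie in this disk, and no smaller disk contains both endpoints, so this is the minimum enclosing circle.
r = √117 ≈ 10.82.

10.82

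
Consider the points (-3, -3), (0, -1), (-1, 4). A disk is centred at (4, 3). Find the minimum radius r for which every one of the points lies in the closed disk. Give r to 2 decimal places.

The required radius is the distance from (4, 3) to the farthest point.
Squared distances: 85, 32, 26.
Maximum is 85, attained at (-3, -3).
r = √85 ≈ 9.22.

9.22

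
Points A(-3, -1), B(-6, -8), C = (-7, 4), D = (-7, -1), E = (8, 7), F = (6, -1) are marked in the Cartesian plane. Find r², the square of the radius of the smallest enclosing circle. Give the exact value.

105.25

The farthest pair is B–E with squared distance 421. The circle on this segment as diameter has centre (1, -0.5) and r² = 421/4 = 105.25.
Check A: distance² to centre = 16.25 ≤ 105.25, so it lies inside.
All remaining points lie in this disk, and no smaller disk contains both endpoints, so this is the minimum enclosing circle.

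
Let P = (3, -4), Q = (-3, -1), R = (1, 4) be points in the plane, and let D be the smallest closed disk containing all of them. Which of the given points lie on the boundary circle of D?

Side lengths²: PQ² = 45, PR² = 68, QR² = 41.
Since PR² = 68 < 45 + 41 = 86, the triangle is acute, so the smallest enclosing circle is the circumcircle.
Circumcentre = (8/7, -3/14), r² = 3485/196.
The points at distance exactly r from the centre are P, Q, R — 3 points.

P, Q, R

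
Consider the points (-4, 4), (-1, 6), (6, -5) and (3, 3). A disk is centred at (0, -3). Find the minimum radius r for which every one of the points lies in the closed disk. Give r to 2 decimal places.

The required radius is the distance from (0, -3) to the farthest point.
Squared distances: 65, 82, 40, 45.
Maximum is 82, attained at (-1, 6).
r = √82 ≈ 9.06.

9.06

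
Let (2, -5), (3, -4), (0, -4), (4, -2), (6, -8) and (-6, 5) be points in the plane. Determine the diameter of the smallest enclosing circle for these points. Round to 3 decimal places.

By Welzl's lemma the MEC is supported by two points (diametrically opposite) or three points (on a circumcircle).
The farthest pair is (6, -8)–(-6, 5) with squared distance 313. The circle on this segment as diameter has centre (0, -1.5) and r² = 313/4 = 78.25.
Check (2, -5): distance² to centre = 16.25 ≤ 78.25, so it lies inside.
All remaining points lie in this disk, and no smaller disk contains both endpoints, so this is the minimum enclosing circle.
Diameter = 2r = 2√(78.25) ≈ 17.692.

17.692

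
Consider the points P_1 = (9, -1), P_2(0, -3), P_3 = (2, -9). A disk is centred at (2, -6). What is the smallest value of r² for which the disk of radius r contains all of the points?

The required radius is the distance from (2, -6) to the farthest point.
Squared distances: 74, 13, 9.
Maximum is 74, attained at P_1.

74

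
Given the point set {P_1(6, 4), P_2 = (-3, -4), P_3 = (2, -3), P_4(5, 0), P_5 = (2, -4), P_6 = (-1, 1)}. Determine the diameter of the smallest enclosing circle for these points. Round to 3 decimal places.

12.042

A smallest enclosing disk is always determined by at most three of the input points on its boundary.
The farthest pair is P_1–P_2 with squared distance 145. The circle on this segment as diameter has centre (1.5, 0) and r² = 145/4 = 36.25.
Check P_3: distance² to centre = 9.25 ≤ 36.25, so it lies inside.
All remaining points lie in this disk, and no smaller disk contains both endpoints, so this is the minimum enclosing circle.
Diameter = 2r = 2√(36.25) ≈ 12.042.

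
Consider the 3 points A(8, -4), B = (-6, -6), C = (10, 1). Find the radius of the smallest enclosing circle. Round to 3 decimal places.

Side lengths²: AB² = 200, AC² = 29, BC² = 305.
Since BC² = 305 ≥ 200 + 29 = 229, the angle opposite BC is not acute, so the smallest enclosing circle has BC as diameter.
Centre = midpoint of BC = (2, -2.5), r² = 305/4 = 76.25.
r = √(76.25) ≈ 8.732.

8.732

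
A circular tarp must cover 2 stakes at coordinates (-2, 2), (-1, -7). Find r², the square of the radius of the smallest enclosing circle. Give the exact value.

20.5

The smallest circle enclosing two points has them as diameter endpoints.
Centre = midpoint = (-1.5, -2.5); r² = |(-2, 2)−(-1, -7)|²/4 = 82/4 = 20.5.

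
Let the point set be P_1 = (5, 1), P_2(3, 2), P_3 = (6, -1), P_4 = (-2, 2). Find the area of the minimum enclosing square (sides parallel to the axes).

64

The bounding box has width 8 and height 3.
An axis-aligned square enclosing the set must have side ≥ max(width, height).
So the minimum side is max(8, 3) = 8.
Area = 8² = 64.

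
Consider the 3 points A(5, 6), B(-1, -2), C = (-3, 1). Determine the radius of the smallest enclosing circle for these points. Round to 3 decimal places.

5.002

Side lengths²: AB² = 100, AC² = 89, BC² = 13.
Since AB² = 100 < 89 + 13 = 102, the triangle is acute, so the smallest enclosing circle is the circumcircle.
Circumcentre = (32/17, 71/34), r² = 28925/1156.
r = √(28925/1156) ≈ 5.002.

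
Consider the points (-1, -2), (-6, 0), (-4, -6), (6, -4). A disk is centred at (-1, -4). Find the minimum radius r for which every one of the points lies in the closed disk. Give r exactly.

The required radius is the distance from (-1, -4) to the farthest point.
Squared distances: 4, 41, 13, 49.
Maximum is 49, attained at (6, -4).
r = √49 = 7.

7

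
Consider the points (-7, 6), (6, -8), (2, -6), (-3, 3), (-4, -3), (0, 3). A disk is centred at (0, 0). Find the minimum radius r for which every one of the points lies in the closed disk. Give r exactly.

10

The required radius is the distance from (0, 0) to the farthest point.
Squared distances: 85, 100, 40, 18, 25, 9.
Maximum is 100, attained at (6, -8).
r = √100 = 10.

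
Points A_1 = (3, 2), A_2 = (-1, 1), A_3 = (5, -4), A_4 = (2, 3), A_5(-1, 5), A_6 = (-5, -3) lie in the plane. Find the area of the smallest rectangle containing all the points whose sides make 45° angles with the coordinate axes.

In coordinates u = x + y, v = x − y the rectangle is axis-aligned; the map (x,y)→(u,v) scales areas by 2.
u-values: 5, 0, 1, 5, 4, -8; range = 5 − (-8) = 13.
v-values: 1, -2, 9, -1, -6, -2; range = 9 − (-6) = 15.
Area = (13 × 15) / 2 = 97.5.

97.5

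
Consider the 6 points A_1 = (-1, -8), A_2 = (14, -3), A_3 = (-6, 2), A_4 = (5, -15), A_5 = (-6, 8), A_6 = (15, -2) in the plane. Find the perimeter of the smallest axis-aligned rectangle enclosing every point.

88

Width = max x − min x = 15 − (-6) = 21.
Height = max y − min y = 8 − (-15) = 23.
Perimeter = 2(21 + 23) = 88.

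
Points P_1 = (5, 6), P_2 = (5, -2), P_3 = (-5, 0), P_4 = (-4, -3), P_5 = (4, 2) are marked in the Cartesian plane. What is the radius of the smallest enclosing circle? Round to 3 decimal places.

The minimum enclosing circle of a finite set is fixed by two of the points (as a diameter) or three (as a circumcircle).
The farthest pair is P_1–P_4 with squared distance 162. The circle on this segment as diameter has centre (0.5, 1.5) and r² = 162/4 = 40.5.
Check P_2: distance² to centre = 32.5 ≤ 40.5, so it lies inside.
All remaining points lie in this disk, and no smaller disk contains both endpoints, so this is the minimum enclosing circle.
r = √(40.5) ≈ 6.364.

6.364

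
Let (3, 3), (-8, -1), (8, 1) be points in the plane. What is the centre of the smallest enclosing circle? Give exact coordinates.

(0, 0)

Call the three points A, B, C in the order given.
Side lengths²: AB² = 137, AC² = 29, BC² = 260.
Since BC² = 260 ≥ 137 + 29 = 166, the angle opposite BC is not acute, so the smallest enclosing circle has BC as diameter.
Centre = midpoint of BC = (0, 0), r² = 260/4 = 65.
Centre = (0, 0).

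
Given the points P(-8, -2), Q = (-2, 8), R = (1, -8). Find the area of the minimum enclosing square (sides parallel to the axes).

256

The bounding box has width 9 and height 16.
An axis-aligned square enclosing the set must have side ≥ max(width, height).
So the minimum side is max(9, 16) = 16.
Area = 16² = 256.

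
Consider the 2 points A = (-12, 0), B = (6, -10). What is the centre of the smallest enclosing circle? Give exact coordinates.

The smallest circle enclosing two points has them as diameter endpoints.
Centre = midpoint = (-3, -5); r² = |AB|²/4 = 424/4 = 106.
Centre = (-3, -5).

(-3, -5)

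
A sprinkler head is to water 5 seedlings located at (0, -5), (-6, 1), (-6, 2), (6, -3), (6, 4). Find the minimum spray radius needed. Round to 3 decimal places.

6.590

By Welzl's lemma the MEC is supported by two points (diametrically opposite) or three points (on a circumcircle).
The minimum enclosing circle is determined by three boundary points: (-6, 2), (6, -3), (6, 4).
Their circumcentre is (5/12, 0.5) with r² = 6253/144.
The farthest remaining point (-6, 1) is at distance² 5965/144 ≤ 6253/144.
r = √(6253/144) ≈ 6.590.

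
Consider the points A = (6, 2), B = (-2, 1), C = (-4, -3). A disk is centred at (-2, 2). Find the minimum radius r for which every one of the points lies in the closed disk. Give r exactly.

8

The required radius is the distance from (-2, 2) to the farthest point.
Squared distances: 64, 1, 29.
Maximum is 64, attained at A.
r = √64 = 8.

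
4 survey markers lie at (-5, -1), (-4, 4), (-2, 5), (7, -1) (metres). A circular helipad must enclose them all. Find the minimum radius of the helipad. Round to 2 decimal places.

6.16

The minimum enclosing circle is determined by three boundary points: (-5, -1), (-4, 4), (7, -1).
Their circumcentre is (1, 0.4) with r² = 37.96.
The farthest remaining point (-2, 5) is at distance² 30.16 ≤ 37.96.
r = √(37.96) ≈ 6.16.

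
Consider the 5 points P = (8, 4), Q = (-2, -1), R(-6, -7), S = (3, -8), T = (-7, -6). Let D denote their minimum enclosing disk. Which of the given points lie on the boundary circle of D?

P, T

The farthest pair is P–T with squared distance 325. The circle on this segment as diameter has centre (0.5, -1) and r² = 325/4 = 81.25.
Check Q: distance² to centre = 6.25 ≤ 81.25, so it lies inside.
All remaining points lie in this disk, and no smaller disk contains both endpoints, so this is the minimum enclosing circle.
The points at distance exactly r from the centre are P, T — 2 points.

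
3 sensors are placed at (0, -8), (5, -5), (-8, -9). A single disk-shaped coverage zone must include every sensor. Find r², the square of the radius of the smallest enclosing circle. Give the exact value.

46.25

Call the three points A, B, C in the order given.
Side lengths²: AB² = 34, AC² = 65, BC² = 185.
Since BC² = 185 ≥ 65 + 34 = 99, the angle opposite BC is not acute, so the smallest enclosing circle has BC as diameter.
Centre = midpoint of BC = (-1.5, -7), r² = 185/4 = 46.25.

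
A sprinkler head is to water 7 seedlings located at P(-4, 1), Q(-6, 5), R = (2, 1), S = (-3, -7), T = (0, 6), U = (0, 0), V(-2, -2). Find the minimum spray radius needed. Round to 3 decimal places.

6.692

By Welzl's lemma the MEC is supported by two points (diametrically opposite) or three points (on a circumcircle).
The minimum enclosing circle is determined by three boundary points: Q, S, T.
Their circumcentre is (-2.02, -0.38) with r² = 44.7848.
The farthest remaining point R is at distance² 18.0648 ≤ 44.7848.
r = √(44.7848) ≈ 6.692.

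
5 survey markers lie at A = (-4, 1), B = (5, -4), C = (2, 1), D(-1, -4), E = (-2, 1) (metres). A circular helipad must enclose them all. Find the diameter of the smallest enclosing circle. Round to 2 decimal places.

By Welzl's lemma the MEC is supported by two points (diametrically opposite) or three points (on a circumcircle).
The farthest pair is A–B with squared distance 106. The circle on this segment as diameter has centre (0.5, -1.5) and r² = 106/4 = 26.5.
Check C: distance² to centre = 8.5 ≤ 26.5, so it lies inside.
All remaining points lie in this disk, and no smaller disk contains both endpoints, so this is the minimum enclosing circle.
Diameter = 2r = 2√(26.5) ≈ 10.30.

10.30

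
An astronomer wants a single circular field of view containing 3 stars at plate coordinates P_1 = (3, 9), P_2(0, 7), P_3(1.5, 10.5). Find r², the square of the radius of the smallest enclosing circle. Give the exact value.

3.77

Side lengths²: P_1P_2² = 13, P_1P_3² = 4.5, P_2P_3² = 14.5.
Since P_2P_3² = 14.5 < 13 + 4.5 = 17.5, the triangle is acute, so the smallest enclosing circle is the circumcircle.
Circumcentre = (1.1, 8.6), r² = 3.77.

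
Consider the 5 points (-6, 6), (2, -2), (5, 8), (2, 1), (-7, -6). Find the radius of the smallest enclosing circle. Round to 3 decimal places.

9.220

A smallest enclosing disk is always determined by at most three of the input points on its boundary.
The farthest pair is (5, 8)–(-7, -6) with squared distance 340. The circle on this segment as diameter has centre (-1, 1) and r² = 340/4 = 85.
Check (-6, 6): distance² to centre = 50 ≤ 85, so it lies inside.
All remaining points lie in this disk, and no smaller disk contains both endpoints, so this is the minimum enclosing circle.
r = √85 ≈ 9.220.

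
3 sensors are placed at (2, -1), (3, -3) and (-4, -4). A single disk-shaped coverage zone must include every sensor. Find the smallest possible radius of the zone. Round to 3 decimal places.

Call the three points A, B, C in the order given.
Side lengths²: AB² = 5, AC² = 45, BC² = 50.
Since BC² = 50 ≥ 45 + 5 = 50, the angle opposite BC is not acute, so the smallest enclosing circle has BC as diameter.
Centre = midpoint of BC = (-0.5, -3.5), r² = 50/4 = 12.5.
r = √(12.5) ≈ 3.536.

3.536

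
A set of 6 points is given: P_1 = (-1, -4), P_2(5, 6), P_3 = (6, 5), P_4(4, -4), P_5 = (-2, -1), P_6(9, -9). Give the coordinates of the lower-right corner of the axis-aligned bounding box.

(9, -9)

x-range [-2, 9], y-range [-9, 6].
The lower-right corner is (9, -9).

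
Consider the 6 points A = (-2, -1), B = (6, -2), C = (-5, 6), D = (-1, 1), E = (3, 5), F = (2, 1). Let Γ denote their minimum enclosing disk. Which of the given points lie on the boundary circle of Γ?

B, C

The farthest pair is B–C with squared distance 185. The circle on this segment as diameter has centre (0.5, 2) and r² = 185/4 = 46.25.
Check A: distance² to centre = 15.25 ≤ 46.25, so it lies inside.
All remaining points lie in this disk, and no smaller disk contains both endpoints, so this is the minimum enclosing circle.
The points at distance exactly r from the centre are B, C — 2 points.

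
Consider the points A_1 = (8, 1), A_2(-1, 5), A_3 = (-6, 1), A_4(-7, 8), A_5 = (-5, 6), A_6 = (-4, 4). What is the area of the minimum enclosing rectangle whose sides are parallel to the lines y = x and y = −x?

154

In coordinates u = x + y, v = x − y the rectangle is axis-aligned; the map (x,y)→(u,v) scales areas by 2.
u-values: 9, 4, -5, 1, 1, 0; range = 9 − (-5) = 14.
v-values: 7, -6, -7, -15, -11, -8; range = 7 − (-15) = 22.
Area = (14 × 22) / 2 = 154.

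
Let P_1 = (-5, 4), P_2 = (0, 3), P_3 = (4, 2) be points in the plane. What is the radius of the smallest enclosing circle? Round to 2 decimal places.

4.61

Side lengths²: P_1P_2² = 26, P_1P_3² = 85, P_2P_3² = 17.
Since P_1P_3² = 85 ≥ 26 + 17 = 43, the angle opposite P_1P_3 is not acute, so the smallest enclosing circle has P_1P_3 as diameter.
Centre = midpoint of P_1P_3 = (-0.5, 3), r² = 85/4 = 21.25.
r = √(21.25) ≈ 4.61.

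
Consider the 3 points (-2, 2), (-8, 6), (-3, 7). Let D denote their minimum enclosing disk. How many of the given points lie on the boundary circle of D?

Call the three points A, B, C in the order given.
Side lengths²: AB² = 52, AC² = 26, BC² = 26.
Since AB² = 52 ≥ 26 + 26 = 52, the angle opposite AB is not acute, so the smallest enclosing circle has AB as diameter.
Centre = midpoint of AB = (-5, 4), r² = 52/4 = 13.
The points at distance exactly r from the centre are (-2, 2), (-8, 6), (-3, 7) — 3 points.

3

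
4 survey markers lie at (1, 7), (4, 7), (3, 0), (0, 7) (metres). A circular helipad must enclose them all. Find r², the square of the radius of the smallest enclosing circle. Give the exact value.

725/49

A smallest enclosing disk is always determined by at most three of the input points on its boundary.
The minimum enclosing circle is determined by three boundary points: (4, 7), (3, 0), (0, 7).
Their circumcentre is (2, 26/7) with r² = 725/49.
The farthest remaining point (1, 7) is at distance² 578/49 ≤ 725/49.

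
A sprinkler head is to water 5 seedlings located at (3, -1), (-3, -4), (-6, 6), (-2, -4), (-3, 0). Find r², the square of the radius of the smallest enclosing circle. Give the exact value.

The minimum enclosing circle is determined by three boundary points: (3, -1), (-3, -4), (-6, 6).
Their circumcentre is (-97/46, 79/46) with r² = 35425/1058.
The farthest remaining point (-2, -4) is at distance² 34597/1058 ≤ 35425/1058.

35425/1058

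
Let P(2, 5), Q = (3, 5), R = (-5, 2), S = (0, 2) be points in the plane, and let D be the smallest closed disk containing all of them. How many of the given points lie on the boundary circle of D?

The minimum enclosing circle of a finite set is fixed by two of the points (as a diameter) or three (as a circumcircle).
The farthest pair is Q–R with squared distance 73. The circle on this segment as diameter has centre (-1, 3.5) and r² = 73/4 = 18.25.
Check P: distance² to centre = 11.25 ≤ 18.25, so it lies inside.
All remaining points lie in this disk, and no smaller disk contains both endpoints, so this is the minimum enclosing circle.
The points at distance exactly r from the centre are Q, R — 2 points.

2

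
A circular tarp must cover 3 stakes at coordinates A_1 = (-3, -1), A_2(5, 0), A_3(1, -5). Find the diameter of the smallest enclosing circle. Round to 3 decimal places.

8.112

Side lengths²: A_1A_2² = 65, A_1A_3² = 32, A_2A_3² = 41.
Since A_1A_2² = 65 < 41 + 32 = 73, the triangle is acute, so the smallest enclosing circle is the circumcircle.
Circumcentre = (19/18, -17/18), r² = 2665/162.
Diameter = 2r = 2√(2665/162) ≈ 8.112.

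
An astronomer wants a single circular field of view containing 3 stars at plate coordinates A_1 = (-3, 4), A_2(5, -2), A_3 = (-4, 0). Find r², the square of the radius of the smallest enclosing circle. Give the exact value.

Side lengths²: A_1A_2² = 100, A_1A_3² = 17, A_2A_3² = 85.
Since A_1A_2² = 100 < 85 + 17 = 102, the triangle is acute, so the smallest enclosing circle is the circumcircle.
Circumcentre = (35/38, 17/19), r² = 36125/1444.

36125/1444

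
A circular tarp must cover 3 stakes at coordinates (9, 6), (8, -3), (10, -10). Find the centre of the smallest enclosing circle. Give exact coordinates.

(9.5, -2)

Call the three points A, B, C in the order given.
Side lengths²: AB² = 82, AC² = 257, BC² = 53.
Since AC² = 257 ≥ 82 + 53 = 135, the angle opposite AC is not acute, so the smallest enclosing circle has AC as diameter.
Centre = midpoint of AC = (9.5, -2), r² = 257/4 = 64.25.
Centre = (9.5, -2).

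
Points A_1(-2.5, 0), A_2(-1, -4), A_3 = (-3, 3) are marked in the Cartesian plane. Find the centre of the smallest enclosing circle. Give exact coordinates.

(-2, -0.5)

Side lengths²: A_1A_2² = 18.25, A_1A_3² = 9.25, A_2A_3² = 53.
Since A_2A_3² = 53 ≥ 18.25 + 9.25 = 27.5, the angle opposite A_2A_3 is not acute, so the smallest enclosing circle has A_2A_3 as diameter.
Centre = midpoint of A_2A_3 = (-2, -0.5), r² = 53/4 = 13.25.
Centre = (-2, -0.5).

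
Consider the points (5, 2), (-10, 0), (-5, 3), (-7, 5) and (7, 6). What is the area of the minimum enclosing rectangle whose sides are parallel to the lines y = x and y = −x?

172.5

In coordinates u = x + y, v = x − y the rectangle is axis-aligned; the map (x,y)→(u,v) scales areas by 2.
u-values: 7, -10, -2, -2, 13; range = 13 − (-10) = 23.
v-values: 3, -10, -8, -12, 1; range = 3 − (-12) = 15.
Area = (23 × 15) / 2 = 172.5.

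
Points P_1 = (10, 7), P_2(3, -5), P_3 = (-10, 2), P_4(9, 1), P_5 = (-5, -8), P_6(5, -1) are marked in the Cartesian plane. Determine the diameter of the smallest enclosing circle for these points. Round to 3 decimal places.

The minimum enclosing circle is determined by three boundary points: P_1, P_3, P_5.
Their circumcentre is (5/6, 7/6) with r² = 2125/18.
The farthest remaining point P_4 is at distance² 1201/18 ≤ 2125/18.
Diameter = 2r = 2√(2125/18) ≈ 21.731.

21.731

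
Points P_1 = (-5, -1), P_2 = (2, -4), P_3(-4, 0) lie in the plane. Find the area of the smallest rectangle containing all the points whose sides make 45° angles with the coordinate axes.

20

In coordinates u = x + y, v = x − y the rectangle is axis-aligned; the map (x,y)→(u,v) scales areas by 2.
u-values: -6, -2, -4; range = -2 − (-6) = 4.
v-values: -4, 6, -4; range = 6 − (-4) = 10.
Area = (4 × 10) / 2 = 20.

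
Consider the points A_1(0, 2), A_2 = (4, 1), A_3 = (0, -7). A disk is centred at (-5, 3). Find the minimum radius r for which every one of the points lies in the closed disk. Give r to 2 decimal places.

11.18

The required radius is the distance from (-5, 3) to the farthest point.
Squared distances: 26, 85, 125.
Maximum is 125, attained at A_3.
r = √125 ≈ 11.18.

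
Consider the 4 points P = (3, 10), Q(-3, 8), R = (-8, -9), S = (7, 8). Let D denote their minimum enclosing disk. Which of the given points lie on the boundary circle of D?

By Welzl's lemma the MEC is supported by two points (diametrically opposite) or three points (on a circumcircle).
The farthest pair is R–S with squared distance 514. The circle on this segment as diameter has centre (-0.5, -0.5) and r² = 514/4 = 128.5.
Check P: distance² to centre = 122.5 ≤ 128.5, so it lies inside.
All remaining points lie in this disk, and no smaller disk contains both endpoints, so this is the minimum enclosing circle.
The points at distance exactly r from the centre are R, S — 2 points.

R, S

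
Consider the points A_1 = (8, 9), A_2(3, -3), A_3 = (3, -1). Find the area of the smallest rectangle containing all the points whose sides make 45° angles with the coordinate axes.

In coordinates u = x + y, v = x − y the rectangle is axis-aligned; the map (x,y)→(u,v) scales areas by 2.
u-values: 17, 0, 2; range = 17 − 0 = 17.
v-values: -1, 6, 4; range = 6 − (-1) = 7.
Area = (17 × 7) / 2 = 59.5.

59.5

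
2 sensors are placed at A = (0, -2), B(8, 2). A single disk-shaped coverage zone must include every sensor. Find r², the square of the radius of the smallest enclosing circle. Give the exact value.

The smallest circle enclosing two points has them as diameter endpoints.
Centre = midpoint = (4, 0); r² = |AB|²/4 = 80/4 = 20.

20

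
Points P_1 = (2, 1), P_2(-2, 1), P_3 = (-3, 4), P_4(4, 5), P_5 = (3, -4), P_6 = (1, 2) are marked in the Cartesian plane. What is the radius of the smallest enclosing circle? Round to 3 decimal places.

By Welzl's lemma the MEC is supported by two points (diametrically opposite) or three points (on a circumcircle).
The minimum enclosing circle is determined by three boundary points: P_3, P_4, P_5.
Their circumcentre is (32/31, 24/31) with r² = 25625/961.
The farthest remaining point P_2 is at distance² 8885/961 ≤ 25625/961.
r = √(25625/961) ≈ 5.164.

5.164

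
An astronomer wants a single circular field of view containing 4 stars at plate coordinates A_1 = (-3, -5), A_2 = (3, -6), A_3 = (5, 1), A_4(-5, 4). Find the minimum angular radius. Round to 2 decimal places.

The farthest pair is A_2–A_4 with squared distance 164. The circle on this segment as diameter has centre (-1, -1) and r² = 164/4 = 41.
Check A_1: distance² to centre = 20 ≤ 41, so it lies inside.
All remaining points lie in this disk, and no smaller disk contains both endpoints, so this is the minimum enclosing circle.
r = √41 ≈ 6.40.

6.40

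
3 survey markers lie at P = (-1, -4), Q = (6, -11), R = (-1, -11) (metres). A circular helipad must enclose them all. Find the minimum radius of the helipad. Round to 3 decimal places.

4.950

Side lengths²: PQ² = 98, PR² = 49, QR² = 49.
Since PQ² = 98 ≥ 49 + 49 = 98, the angle opposite PQ is not acute, so the smallest enclosing circle has PQ as diameter.
Centre = midpoint of PQ = (2.5, -7.5), r² = 98/4 = 24.5.
r = √(24.5) ≈ 4.950.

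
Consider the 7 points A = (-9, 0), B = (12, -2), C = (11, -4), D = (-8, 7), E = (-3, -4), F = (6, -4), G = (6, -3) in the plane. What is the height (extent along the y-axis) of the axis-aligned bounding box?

11

max y = 7, min y = -4, so height = 11.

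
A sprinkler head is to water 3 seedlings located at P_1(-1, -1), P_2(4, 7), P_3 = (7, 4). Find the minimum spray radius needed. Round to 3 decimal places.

4.841

Side lengths²: P_1P_2² = 89, P_1P_3² = 89, P_2P_3² = 18.
Since P_1P_3² = 89 < 89 + 18 = 107, the triangle is acute, so the smallest enclosing circle is the circumcircle.
Circumcentre = (63/26, 63/26), r² = 7921/338.
r = √(7921/338) ≈ 4.841.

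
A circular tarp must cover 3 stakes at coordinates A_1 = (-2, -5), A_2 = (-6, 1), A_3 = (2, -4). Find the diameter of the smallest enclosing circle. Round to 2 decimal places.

9.43

Side lengths²: A_1A_2² = 52, A_1A_3² = 17, A_2A_3² = 89.
Since A_2A_3² = 89 ≥ 52 + 17 = 69, the angle opposite A_2A_3 is not acute, so the smallest enclosing circle has A_2A_3 as diameter.
Centre = midpoint of A_2A_3 = (-2, -1.5), r² = 89/4 = 22.25.
Diameter = 2r = 2√(22.25) ≈ 9.43.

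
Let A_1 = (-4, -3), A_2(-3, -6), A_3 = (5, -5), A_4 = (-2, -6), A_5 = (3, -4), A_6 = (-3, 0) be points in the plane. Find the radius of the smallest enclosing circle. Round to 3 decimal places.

4.754

A smallest enclosing disk is always determined by at most three of the input points on its boundary.
The minimum enclosing circle is determined by three boundary points: A_2, A_3, A_6.
Their circumcentre is (0.6875, -3) with r² = 22.59765625.
The farthest remaining point A_1 is at distance² 21.97265625 ≤ 22.59765625.
r = √(22.59765625) ≈ 4.754.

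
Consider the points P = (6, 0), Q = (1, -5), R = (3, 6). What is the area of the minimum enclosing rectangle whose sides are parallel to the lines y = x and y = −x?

In coordinates u = x + y, v = x − y the rectangle is axis-aligned; the map (x,y)→(u,v) scales areas by 2.
u-values: 6, -4, 9; range = 9 − (-4) = 13.
v-values: 6, 6, -3; range = 6 − (-3) = 9.
Area = (13 × 9) / 2 = 58.5.

58.5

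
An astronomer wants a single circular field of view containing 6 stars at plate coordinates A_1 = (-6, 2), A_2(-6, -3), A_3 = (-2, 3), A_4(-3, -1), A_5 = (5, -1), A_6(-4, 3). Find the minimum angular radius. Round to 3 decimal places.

By Welzl's lemma the MEC is supported by two points (diametrically opposite) or three points (on a circumcircle).
The minimum enclosing circle is determined by three boundary points: A_1, A_2, A_5.
Their circumcentre is (-17/22, -0.5) with r² = 8125/242.
The farthest remaining point A_6 is at distance² 5485/242 ≤ 8125/242.
r = √(8125/242) ≈ 5.794.

5.794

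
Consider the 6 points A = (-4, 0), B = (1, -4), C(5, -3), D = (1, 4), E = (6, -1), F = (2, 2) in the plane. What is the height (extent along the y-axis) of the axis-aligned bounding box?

8

max y = 4, min y = -4, so height = 8.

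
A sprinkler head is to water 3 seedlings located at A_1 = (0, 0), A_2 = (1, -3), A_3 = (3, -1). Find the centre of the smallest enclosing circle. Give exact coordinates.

Side lengths²: A_1A_2² = 10, A_1A_3² = 10, A_2A_3² = 8.
Since A_1A_3² = 10 < 10 + 8 = 18, the triangle is acute, so the smallest enclosing circle is the circumcircle.
Circumcentre = (1.25, -1.25), r² = 3.125.
Centre = (1.25, -1.25).

(1.25, -1.25)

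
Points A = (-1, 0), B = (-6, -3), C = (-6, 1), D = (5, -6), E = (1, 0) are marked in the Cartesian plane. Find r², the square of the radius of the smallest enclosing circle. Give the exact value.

The minimum enclosing circle of a finite set is fixed by two of the points (as a diameter) or three (as a circumcircle).
The farthest pair is C–D with squared distance 170. The circle on this segment as diameter has centre (-0.5, -2.5) and r² = 170/4 = 42.5.
Check A: distance² to centre = 6.5 ≤ 42.5, so it lies inside.
All remaining points lie in this disk, and no smaller disk contains both endpoints, so this is the minimum enclosing circle.

42.5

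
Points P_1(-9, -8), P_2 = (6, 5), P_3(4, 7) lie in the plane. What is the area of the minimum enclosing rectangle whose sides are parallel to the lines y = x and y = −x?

In coordinates u = x + y, v = x − y the rectangle is axis-aligned; the map (x,y)→(u,v) scales areas by 2.
u-values: -17, 11, 11; range = 11 − (-17) = 28.
v-values: -1, 1, -3; range = 1 − (-3) = 4.
Area = (28 × 4) / 2 = 56.

56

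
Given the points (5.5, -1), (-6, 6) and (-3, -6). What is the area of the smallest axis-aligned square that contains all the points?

144

The bounding box has width 11.5 and height 12.
An axis-aligned square enclosing the set must have side ≥ max(width, height).
So the minimum side is max(11.5, 12) = 12.
Area = 12² = 144.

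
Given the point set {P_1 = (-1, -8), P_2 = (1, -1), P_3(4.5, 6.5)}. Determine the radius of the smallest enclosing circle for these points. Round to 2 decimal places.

7.75

Side lengths²: P_1P_2² = 53, P_1P_3² = 240.5, P_2P_3² = 68.5.
Since P_1P_3² = 240.5 ≥ 68.5 + 53 = 121.5, the angle opposite P_1P_3 is not acute, so the smallest enclosing circle has P_1P_3 as diameter.
Centre = midpoint of P_1P_3 = (1.75, -0.75), r² = 240.5/4 = 60.125.
r = √(60.125) ≈ 7.75.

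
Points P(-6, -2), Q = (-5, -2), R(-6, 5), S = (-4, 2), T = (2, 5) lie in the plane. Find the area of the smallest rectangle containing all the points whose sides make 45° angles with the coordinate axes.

In coordinates u = x + y, v = x − y the rectangle is axis-aligned; the map (x,y)→(u,v) scales areas by 2.
u-values: -8, -7, -1, -2, 7; range = 7 − (-8) = 15.
v-values: -4, -3, -11, -6, -3; range = -3 − (-11) = 8.
Area = (15 × 8) / 2 = 60.

60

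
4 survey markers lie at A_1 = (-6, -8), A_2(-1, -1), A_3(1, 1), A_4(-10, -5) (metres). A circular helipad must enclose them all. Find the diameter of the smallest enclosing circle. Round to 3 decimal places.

12.530

The minimum enclosing circle of a finite set is fixed by two of the points (as a diameter) or three (as a circumcircle).
The farthest pair is A_3–A_4 with squared distance 157. The circle on this segment as diameter has centre (-4.5, -2) and r² = 157/4 = 39.25.
Check A_1: distance² to centre = 38.25 ≤ 39.25, so it lies inside.
All remaining points lie in this disk, and no smaller disk contains both endpoints, so this is the minimum enclosing circle.
Diameter = 2r = 2√(39.25) ≈ 12.530.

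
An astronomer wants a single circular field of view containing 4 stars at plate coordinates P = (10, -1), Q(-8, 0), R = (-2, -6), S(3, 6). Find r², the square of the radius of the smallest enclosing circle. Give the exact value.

The farthest pair is P–Q with squared distance 325. The circle on this segment as diameter has centre (1, -0.5) and r² = 325/4 = 81.25.
Check R: distance² to centre = 39.25 ≤ 81.25, so it lies inside.
All remaining points lie in this disk, and no smaller disk contains both endpoints, so this is the minimum enclosing circle.

81.25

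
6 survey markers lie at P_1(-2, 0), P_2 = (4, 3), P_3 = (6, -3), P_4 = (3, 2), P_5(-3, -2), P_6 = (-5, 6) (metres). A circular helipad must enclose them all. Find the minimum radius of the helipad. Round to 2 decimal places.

A smallest enclosing disk is always determined by at most three of the input points on its boundary.
The farthest pair is P_3–P_6 with squared distance 202. The circle on this segment as diameter has centre (0.5, 1.5) and r² = 202/4 = 50.5.
Check P_1: distance² to centre = 8.5 ≤ 50.5, so it lies inside.
All remaining points lie in this disk, and no smaller disk contains both endpoints, so this is the minimum enclosing circle.
r = √(50.5) ≈ 7.11.

7.11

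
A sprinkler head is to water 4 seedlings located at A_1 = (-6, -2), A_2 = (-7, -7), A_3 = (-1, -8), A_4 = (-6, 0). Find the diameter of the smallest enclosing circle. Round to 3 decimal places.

The minimum enclosing circle of a finite set is fixed by two of the points (as a diameter) or three (as a circumcircle).
The farthest pair is A_3–A_4 with squared distance 89. The circle on this segment as diameter has centre (-3.5, -4) and r² = 89/4 = 22.25.
Check A_1: distance² to centre = 10.25 ≤ 22.25, so it lies inside.
All remaining points lie in this disk, and no smaller disk contains both endpoints, so this is the minimum enclosing circle.
Diameter = 2r = 2√(22.25) ≈ 9.434.

9.434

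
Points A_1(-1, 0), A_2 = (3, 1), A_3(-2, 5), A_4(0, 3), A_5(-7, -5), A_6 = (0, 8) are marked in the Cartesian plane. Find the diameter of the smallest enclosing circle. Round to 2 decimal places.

14.76

The minimum enclosing circle of a finite set is fixed by two of the points (as a diameter) or three (as a circumcircle).
The farthest pair is A_5–A_6 with squared distance 218. The circle on this segment as diameter has centre (-3.5, 1.5) and r² = 218/4 = 54.5.
Check A_1: distance² to centre = 8.5 ≤ 54.5, so it lies inside.
All remaining points lie in this disk, and no smaller disk contains both endpoints, so this is the minimum enclosing circle.
Diameter = 2r = 2√(54.5) ≈ 14.76.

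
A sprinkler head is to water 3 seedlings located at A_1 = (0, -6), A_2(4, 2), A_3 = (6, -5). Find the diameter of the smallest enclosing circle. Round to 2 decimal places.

Side lengths²: A_1A_2² = 80, A_1A_3² = 37, A_2A_3² = 53.
Since A_1A_2² = 80 < 53 + 37 = 90, the triangle is acute, so the smallest enclosing circle is the circumcircle.
Circumcentre = (27/11, -49/22), r² = 9805/484.
Diameter = 2r = 2√(9805/484) ≈ 9.00.

9.00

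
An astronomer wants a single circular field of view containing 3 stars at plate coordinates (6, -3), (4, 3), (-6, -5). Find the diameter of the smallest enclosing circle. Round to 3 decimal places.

12.965

Call the three points A, B, C in the order given.
Side lengths²: AB² = 40, AC² = 148, BC² = 164.
Since BC² = 164 < 148 + 40 = 188, the triangle is acute, so the smallest enclosing circle is the circumcircle.
Circumcentre = (-7/19, -34/19), r² = 15170/361.
Diameter = 2r = 2√(15170/361) ≈ 12.965.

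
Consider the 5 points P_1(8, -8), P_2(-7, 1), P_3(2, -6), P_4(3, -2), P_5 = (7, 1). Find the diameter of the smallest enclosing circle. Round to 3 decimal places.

The minimum enclosing circle of a finite set is fixed by two of the points (as a diameter) or three (as a circumcircle).
The farthest pair is P_1–P_2 with squared distance 306. The circle on this segment as diameter has centre (0.5, -3.5) and r² = 306/4 = 76.5.
Check P_3: distance² to centre = 8.5 ≤ 76.5, so it lies inside.
All remaining points lie in this disk, and no smaller disk contains both endpoints, so this is the minimum enclosing circle.
Diameter = 2r = 2√(76.5) ≈ 17.493.

17.493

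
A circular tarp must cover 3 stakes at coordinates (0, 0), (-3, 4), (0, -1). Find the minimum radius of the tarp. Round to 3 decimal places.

Call the three points A, B, C in the order given.
Side lengths²: AB² = 25, AC² = 1, BC² = 34.
Since BC² = 34 ≥ 25 + 1 = 26, the angle opposite BC is not acute, so the smallest enclosing circle has BC as diameter.
Centre = midpoint of BC = (-1.5, 1.5), r² = 34/4 = 8.5.
r = √(8.5) ≈ 2.915.

2.915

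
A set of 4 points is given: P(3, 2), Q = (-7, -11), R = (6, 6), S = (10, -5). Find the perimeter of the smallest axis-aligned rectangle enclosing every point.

68

Width = max x − min x = 10 − (-7) = 17.
Height = max y − min y = 6 − (-11) = 17.
Perimeter = 2(17 + 17) = 68.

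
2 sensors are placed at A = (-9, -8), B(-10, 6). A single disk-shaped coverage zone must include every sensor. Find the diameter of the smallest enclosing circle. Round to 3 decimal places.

14.036

The smallest circle enclosing two points has them as diameter endpoints.
Centre = midpoint = (-9.5, -1); r² = |AB|²/4 = 197/4 = 49.25.
Diameter = 2r = 2√(49.25) ≈ 14.036.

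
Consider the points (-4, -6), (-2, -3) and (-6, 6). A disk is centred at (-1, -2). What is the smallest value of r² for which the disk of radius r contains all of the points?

The required radius is the distance from (-1, -2) to the farthest point.
Squared distances: 25, 2, 89.
Maximum is 89, attained at (-6, 6).

89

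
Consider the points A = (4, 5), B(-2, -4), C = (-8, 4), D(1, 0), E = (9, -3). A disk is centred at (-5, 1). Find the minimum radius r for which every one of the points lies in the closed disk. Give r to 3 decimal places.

14.560

The required radius is the distance from (-5, 1) to the farthest point.
Squared distances: 97, 34, 18, 37, 212.
Maximum is 212, attained at E.
r = √212 ≈ 14.560.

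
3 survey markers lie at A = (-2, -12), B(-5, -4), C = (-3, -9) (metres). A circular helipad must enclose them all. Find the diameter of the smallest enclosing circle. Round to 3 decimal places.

Side lengths²: AB² = 73, AC² = 10, BC² = 29.
Since AB² = 73 ≥ 29 + 10 = 39, the angle opposite AB is not acute, so the smallest enclosing circle has AB as diameter.
Centre = midpoint of AB = (-3.5, -8), r² = 73/4 = 18.25.
Diameter = 2r = 2√(18.25) ≈ 8.544.

8.544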